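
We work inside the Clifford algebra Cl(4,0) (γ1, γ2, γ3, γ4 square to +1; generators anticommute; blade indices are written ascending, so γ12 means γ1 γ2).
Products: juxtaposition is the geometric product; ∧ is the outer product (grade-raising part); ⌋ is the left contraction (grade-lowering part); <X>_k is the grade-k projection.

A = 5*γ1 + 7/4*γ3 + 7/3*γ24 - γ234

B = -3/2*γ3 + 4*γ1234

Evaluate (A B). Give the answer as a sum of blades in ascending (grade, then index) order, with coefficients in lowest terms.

step 1: -21/8 - 4*γ1 + 11/6*γ13 - 3/2*γ24 + 7*γ124 + 47/2*γ234
Answer: -21/8 - 4*γ1 + 11/6*γ13 - 3/2*γ24 + 7*γ124 + 47/2*γ234


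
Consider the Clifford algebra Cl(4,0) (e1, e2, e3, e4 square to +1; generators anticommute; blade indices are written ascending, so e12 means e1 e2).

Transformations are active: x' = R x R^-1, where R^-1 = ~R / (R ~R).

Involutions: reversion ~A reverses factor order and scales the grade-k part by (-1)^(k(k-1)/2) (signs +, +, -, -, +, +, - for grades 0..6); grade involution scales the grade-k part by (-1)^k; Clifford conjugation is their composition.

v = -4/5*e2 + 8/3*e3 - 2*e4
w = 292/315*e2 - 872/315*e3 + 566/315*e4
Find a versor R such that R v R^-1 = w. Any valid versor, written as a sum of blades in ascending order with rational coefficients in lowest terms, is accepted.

Equal squares first: v^2 = w^2 = 2644/225. Then v + w = 8/63*e2 - 32/315*e3 - 64/315*e4 is a versor taking v to w, provided it is invertible.
Answer: 8/63*e2 - 32/315*e3 - 64/315*e4


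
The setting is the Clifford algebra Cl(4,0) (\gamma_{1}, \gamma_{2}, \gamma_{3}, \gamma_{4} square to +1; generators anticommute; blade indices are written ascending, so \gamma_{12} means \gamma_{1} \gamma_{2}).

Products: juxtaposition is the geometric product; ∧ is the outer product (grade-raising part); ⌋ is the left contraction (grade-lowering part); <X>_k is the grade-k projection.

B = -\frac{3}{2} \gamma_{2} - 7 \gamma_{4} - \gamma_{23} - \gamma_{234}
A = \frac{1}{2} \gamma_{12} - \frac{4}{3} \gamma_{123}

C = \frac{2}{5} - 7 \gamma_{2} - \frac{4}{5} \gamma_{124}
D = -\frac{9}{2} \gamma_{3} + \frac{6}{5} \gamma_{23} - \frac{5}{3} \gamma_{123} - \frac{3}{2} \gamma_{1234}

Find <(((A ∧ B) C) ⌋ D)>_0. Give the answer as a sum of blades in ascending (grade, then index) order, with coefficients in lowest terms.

step 1: -\frac{7}{2} \gamma_{124} + \frac{28}{3} \gamma_{1234}
step 2: -\frac{14}{5} + \frac{112}{15} \gamma_{3} - \frac{49}{2} \gamma_{14} - \frac{7}{5} \gamma_{124} - \frac{196}{3} \gamma_{134} + \frac{56}{15} \gamma_{1234}
step 3: -\frac{196}{5} - \frac{2674}{25} \gamma_{2} + \frac{147}{10} \gamma_{3} - \frac{112}{9} \gamma_{12} - \frac{4011}{100} \gamma_{23} + \frac{14}{3} \gamma_{123} - \frac{56}{5} \gamma_{124} + \frac{21}{5} \gamma_{1234}
step 4: -\frac{196}{5}
Answer: -\frac{196}{5}


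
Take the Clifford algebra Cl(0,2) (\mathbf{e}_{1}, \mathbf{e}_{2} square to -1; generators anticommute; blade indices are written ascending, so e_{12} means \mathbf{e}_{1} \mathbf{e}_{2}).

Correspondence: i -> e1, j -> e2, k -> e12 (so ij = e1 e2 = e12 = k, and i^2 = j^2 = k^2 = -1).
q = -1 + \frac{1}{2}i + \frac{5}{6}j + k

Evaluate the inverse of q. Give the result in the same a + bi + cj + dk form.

In blades: q = -1 + \frac{1}{2} e_{1} + \frac{5}{6} e_{2} + e_{12}.
With qbar = -1 - \frac{1}{2} e_{1} - \frac{5}{6} e_{2} - e_{12} (scalar fixed, mapped units negated), q qbar = \frac{53}{18} (the sum of squared coefficients), so q^-1 = qbar / (\frac{53}{18}) = -\frac{18}{53} - \frac{9}{53} e_{1} - \frac{15}{53} e_{2} - \frac{18}{53} e_{12}; translating back:
Answer: -\frac{18}{53} - \frac{9}{53}i - \frac{15}{53}j - \frac{18}{53}k


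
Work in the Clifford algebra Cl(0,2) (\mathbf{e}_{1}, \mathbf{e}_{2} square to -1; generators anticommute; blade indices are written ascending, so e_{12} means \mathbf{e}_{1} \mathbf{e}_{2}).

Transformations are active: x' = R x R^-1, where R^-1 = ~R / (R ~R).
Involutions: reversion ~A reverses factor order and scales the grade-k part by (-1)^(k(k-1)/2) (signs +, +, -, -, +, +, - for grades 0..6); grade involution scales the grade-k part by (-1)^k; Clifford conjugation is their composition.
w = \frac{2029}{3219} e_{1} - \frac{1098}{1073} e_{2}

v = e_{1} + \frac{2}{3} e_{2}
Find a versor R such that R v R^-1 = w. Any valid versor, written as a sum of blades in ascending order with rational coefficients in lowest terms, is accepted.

Reasoning: v^2 = w^2 = -\frac{13}{9} since conjugation preserves the quadratic form; R = v + w = \frac{5248}{3219} e_{1} - \frac{1148}{3219} e_{2} is then valid when invertible, keeping its own part and reversing (v - w)/2.
Answer: \frac{5248}{3219} e_{1} - \frac{1148}{3219} e_{2}


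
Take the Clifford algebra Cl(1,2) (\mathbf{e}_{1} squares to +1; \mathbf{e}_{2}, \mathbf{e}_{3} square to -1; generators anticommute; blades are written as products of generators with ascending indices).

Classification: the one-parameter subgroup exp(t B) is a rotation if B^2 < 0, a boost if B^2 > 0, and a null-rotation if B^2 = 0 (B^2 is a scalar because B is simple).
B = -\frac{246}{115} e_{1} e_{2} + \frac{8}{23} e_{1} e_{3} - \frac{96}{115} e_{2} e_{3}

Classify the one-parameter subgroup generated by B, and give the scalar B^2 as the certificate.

B^2 term by term: the squares give (-\frac{246}{115})^2*(e_{1} e_{2})^2 + (\frac{8}{23})^2*(e_{1} e_{3})^2 + (-\frac{96}{115})^2*(e_{2} e_{3})^2 = \frac{60516}{13225}*(+1) + \frac{64}{529}*(+1) + \frac{9216}{13225}*(-1) = 4 (each basis 2-blade squares to minus the product of its generators' squares); cross terms between blades sharing an index anticommute and cancel. So B^2 = 4.
Answer: boost, certificate B^2 = 4. Note: conjugating B changes its blade decomposition but never the scalar B^2 = 4, whose sign settles the classification.


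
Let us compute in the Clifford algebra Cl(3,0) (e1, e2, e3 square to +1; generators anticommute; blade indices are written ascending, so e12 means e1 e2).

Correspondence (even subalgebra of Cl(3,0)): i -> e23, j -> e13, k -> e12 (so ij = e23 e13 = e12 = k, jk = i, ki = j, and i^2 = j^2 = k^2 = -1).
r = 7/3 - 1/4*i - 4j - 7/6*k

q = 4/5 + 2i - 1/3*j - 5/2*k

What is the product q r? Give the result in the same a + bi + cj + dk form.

In blades: q = 4/5 - 5/2*e12 - 1/3*e13 + 2*e23, r = 7/3 - 7/6*e12 - 4*e13 - 1/4*e23.
Distribute q over r term by term (generator squares from the signature, products reordered to ascending indices): (4/5)*r = 28/15 - 14/15*e12 - 16/5*e13 - 1/5*e23; (-5/2*e12)*r = -35/12 - 35/6*e12 + 5/8*e13 - 10*e23; (-1/3*e13)*r = -4/3 - 1/12*e12 - 7/9*e13 + 7/18*e23; (2*e23)*r = 1/2 - 8*e12 + 7/3*e13 + 14/3*e23.
Sum: -113/60 - 297/20*e12 - 367/360*e13 - 463/90*e23; translating back through the correspondence:
Answer: -113/60 - 463/90*i - 367/360*j - 297/20*k


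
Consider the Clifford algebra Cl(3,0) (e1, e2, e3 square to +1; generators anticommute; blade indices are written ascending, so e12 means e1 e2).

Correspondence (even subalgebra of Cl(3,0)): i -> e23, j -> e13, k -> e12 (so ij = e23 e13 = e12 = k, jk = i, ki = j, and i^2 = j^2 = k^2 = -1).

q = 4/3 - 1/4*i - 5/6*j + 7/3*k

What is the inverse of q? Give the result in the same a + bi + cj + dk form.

In blades: q = 4/3 + 7/3*e12 - 5/6*e13 - 1/4*e23.
With qbar = 4/3 - 7/3*e12 + 5/6*e13 + 1/4*e23 (scalar fixed, mapped units negated), q qbar = 383/48 (the sum of squared coefficients), so q^-1 = qbar / (383/48) = 64/383 - 112/383*e12 + 40/383*e13 + 12/383*e23; translating back:
Answer: 64/383 + 12/383*i + 40/383*j - 112/383*k


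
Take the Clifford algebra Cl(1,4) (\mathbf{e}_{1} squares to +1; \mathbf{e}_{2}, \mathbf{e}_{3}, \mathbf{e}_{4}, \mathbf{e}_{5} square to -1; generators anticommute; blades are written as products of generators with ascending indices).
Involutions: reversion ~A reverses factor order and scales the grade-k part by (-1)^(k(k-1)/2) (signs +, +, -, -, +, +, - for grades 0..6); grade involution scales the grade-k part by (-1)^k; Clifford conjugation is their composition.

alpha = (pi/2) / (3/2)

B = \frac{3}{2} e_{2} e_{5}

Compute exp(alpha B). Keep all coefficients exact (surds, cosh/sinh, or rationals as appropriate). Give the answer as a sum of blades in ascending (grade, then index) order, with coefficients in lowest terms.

B^2 = (\frac{3}{2})^2*(e_{2} e_{5})^2 = \frac{9}{4}*(-1) = -\frac{9}{4} (a basis 2-blade squares to minus the product of its generators' squares).
B^2 = -\frac{9}{4} — the negative square puts this in the circular regime; l = \frac{3}{2}, alpha*l = \frac{\pi}{2}, so exp(alpha B) = cos(\frac{\pi}{2}) + (sin(\frac{\pi}{2})/(\frac{3}{2}))*B = 0 + (\frac{2}{3})*B.
Answer: e_{2} e_{5}


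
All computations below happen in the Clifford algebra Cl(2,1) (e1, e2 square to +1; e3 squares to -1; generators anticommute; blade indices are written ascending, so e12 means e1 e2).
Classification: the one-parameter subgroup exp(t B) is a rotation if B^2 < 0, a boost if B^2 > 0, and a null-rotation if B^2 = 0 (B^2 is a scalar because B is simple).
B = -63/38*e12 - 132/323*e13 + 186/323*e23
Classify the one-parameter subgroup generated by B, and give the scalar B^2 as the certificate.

B^2 term by term: the squares give (-63/38)^2*(e12)^2 + (-132/323)^2*(e13)^2 + (186/323)^2*(e23)^2 = 3969/1444*(-1) + 17424/104329*(+1) + 34596/104329*(+1) = -9/4 (each basis 2-blade squares to minus the product of its generators' squares); cross terms between blades sharing an index anticommute and cancel. So B^2 = -9/4.
Answer: rotation, certificate B^2 = -9/4. No conjugation can change B^2 = -9/4; the sign gives the class.


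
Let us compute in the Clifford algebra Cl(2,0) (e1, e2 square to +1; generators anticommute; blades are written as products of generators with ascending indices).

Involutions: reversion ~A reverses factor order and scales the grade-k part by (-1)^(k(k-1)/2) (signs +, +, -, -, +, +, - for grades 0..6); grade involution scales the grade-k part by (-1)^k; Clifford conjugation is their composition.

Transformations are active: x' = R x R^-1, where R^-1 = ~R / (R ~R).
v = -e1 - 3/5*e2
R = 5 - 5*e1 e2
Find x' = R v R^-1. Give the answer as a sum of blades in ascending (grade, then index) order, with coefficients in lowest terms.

~R = 5 + 5*e1 e2, and R ~R = 50, so R^-1 = ~R / (50).
R v = -2*e1 - 8*e2
Answer: 3/5*e1 - e2


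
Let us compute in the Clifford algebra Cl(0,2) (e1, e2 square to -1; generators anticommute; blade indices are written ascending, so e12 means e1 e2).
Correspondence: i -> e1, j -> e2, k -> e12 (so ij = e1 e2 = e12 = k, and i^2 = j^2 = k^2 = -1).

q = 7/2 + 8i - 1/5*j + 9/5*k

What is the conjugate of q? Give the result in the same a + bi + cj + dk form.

In blades: q = 7/2 + 8*e1 - 1/5*e2 + 9/5*e12.
Conjugation here is Clifford conjugation: the scalar is fixed and the grade-1 and grade-2 blades all flip sign, giving 7/2 - 8*e1 + 1/5*e2 - 9/5*e12; translating back:
Answer: 7/2 - 8i + 1/5*j - 9/5*k


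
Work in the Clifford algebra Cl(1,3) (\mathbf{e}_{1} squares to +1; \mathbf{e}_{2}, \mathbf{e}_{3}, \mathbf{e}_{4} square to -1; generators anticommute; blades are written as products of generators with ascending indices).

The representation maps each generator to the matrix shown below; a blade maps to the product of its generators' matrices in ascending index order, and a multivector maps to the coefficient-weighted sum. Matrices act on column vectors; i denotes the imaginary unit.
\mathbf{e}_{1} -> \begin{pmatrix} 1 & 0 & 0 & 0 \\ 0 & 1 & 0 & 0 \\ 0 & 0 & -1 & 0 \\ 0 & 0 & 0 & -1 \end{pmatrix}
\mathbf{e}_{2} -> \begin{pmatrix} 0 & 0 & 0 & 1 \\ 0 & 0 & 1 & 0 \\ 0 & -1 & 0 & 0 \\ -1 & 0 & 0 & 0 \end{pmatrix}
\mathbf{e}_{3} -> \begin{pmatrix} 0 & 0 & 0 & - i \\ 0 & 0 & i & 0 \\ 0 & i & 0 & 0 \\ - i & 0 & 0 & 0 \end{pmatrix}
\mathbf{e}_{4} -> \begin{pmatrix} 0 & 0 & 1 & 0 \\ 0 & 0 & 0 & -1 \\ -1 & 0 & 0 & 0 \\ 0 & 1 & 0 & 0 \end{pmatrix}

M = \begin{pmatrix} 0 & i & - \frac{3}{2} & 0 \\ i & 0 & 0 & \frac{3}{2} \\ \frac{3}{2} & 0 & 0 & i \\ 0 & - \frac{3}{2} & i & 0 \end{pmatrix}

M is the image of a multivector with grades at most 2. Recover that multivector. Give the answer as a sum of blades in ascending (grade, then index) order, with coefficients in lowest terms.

Method: the blade images are trace-orthogonal — tr(rho(e_A) rho(e_B)^-1) = 4 if A = B and 0 otherwise — and rho(e_A)^-1 = (e_A)^2 * rho(e_A) with (e_A)^2 = +1 or -1, so the coefficient of e_A in the preimage is (e_A)^2 * tr(M rho(e_A))/4.
Nonzero projections over blades of grade <= 2: e_{4}: (e_{4})^2 = -1, tr(M rho(e_{4})) = 6, coefficient -\frac{3}{2}; e_{3} e_{4}: (e_{3} e_{4})^2 = -1, tr(M rho(e_{3} e_{4})) = 4, coefficient -1. Every other blade of grade <= 2 projects to 0.
Answer: -\frac{3}{2} e_{4} - e_{3} e_{4}


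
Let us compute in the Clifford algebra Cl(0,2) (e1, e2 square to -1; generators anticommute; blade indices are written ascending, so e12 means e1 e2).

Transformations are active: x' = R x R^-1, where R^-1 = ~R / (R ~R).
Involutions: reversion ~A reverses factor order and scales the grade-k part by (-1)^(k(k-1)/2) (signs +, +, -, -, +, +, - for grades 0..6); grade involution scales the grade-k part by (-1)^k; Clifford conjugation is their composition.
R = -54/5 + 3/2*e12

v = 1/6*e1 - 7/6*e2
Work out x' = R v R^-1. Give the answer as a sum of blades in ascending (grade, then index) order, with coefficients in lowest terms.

~R = -54/5 - 3/2*e12, and R ~R = 11889/100, so R^-1 = ~R / (11889/100).
R v = -1/20*e1 + 257/20*e2
Answer: -1249/7926*e1 - 9257/7926*e2


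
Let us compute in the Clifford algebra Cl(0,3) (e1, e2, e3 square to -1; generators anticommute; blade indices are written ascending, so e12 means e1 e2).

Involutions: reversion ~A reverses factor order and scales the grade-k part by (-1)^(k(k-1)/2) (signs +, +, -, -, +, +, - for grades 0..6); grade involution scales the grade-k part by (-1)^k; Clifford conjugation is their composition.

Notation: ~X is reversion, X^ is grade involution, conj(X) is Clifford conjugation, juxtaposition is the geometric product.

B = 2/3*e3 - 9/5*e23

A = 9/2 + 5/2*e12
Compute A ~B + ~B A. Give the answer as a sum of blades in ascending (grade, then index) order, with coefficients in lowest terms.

first term: 3*e3 - 9/2*e13 + 81/10*e23 + 5/3*e123
second term: 3*e3 + 9/2*e13 + 81/10*e23 + 5/3*e123
Answer: 6*e3 + 81/5*e23 + 10/3*e123


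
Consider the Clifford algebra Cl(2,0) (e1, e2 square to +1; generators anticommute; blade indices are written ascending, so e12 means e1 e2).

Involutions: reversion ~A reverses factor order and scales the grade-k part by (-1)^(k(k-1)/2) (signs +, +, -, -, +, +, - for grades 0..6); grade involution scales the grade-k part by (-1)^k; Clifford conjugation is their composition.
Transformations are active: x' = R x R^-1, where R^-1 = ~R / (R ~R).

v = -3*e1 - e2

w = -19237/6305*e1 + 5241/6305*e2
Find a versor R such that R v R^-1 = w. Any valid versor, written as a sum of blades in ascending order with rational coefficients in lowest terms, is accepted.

R = v + w = -38152/6305*e1 - 1064/6305*e2 works: the equal norms (10) guarantee its sandwich swaps v into w.
Answer: -38152/6305*e1 - 1064/6305*e2


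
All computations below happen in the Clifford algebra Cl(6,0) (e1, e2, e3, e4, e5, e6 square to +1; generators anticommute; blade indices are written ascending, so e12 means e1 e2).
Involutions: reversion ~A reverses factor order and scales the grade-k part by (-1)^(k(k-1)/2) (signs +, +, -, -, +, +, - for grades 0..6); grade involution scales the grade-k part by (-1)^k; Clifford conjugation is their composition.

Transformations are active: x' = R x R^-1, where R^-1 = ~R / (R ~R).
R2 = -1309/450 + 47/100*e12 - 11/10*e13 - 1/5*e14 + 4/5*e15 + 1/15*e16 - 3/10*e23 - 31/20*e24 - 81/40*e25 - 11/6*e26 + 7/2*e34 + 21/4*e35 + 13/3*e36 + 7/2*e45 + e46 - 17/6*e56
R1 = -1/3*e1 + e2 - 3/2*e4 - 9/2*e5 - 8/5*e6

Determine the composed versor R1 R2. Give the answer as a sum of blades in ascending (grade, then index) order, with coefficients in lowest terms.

Distribute over the terms of R1 (each basis-blade product reordered to ascending indices, repeated generators contracted through their squares):
(-1/3*e1) R2 = 1309/1350*e1 - 47/300*e2 + 11/30*e3 + 1/15*e4 - 4/15*e5 - 1/45*e6 + 1/10*e123 + 31/60*e124 + 27/40*e125 + 11/18*e126 - 7/6*e134 - 7/4*e135 - 13/9*e136 - 7/6*e145 - 1/3*e146 + 17/18*e156
(e2) R2 = -47/100*e1 - 1309/450*e2 - 3/10*e3 - 31/20*e4 - 81/40*e5 - 11/6*e6 + 11/10*e123 + 1/5*e124 - 4/5*e125 - 1/15*e126 + 7/2*e234 + 21/4*e235 + 13/3*e236 + 7/2*e245 + e246 - 17/6*e256
(-3/2*e4) R2 = -3/10*e1 - 93/40*e2 + 21/4*e3 + 1309/300*e4 - 21/4*e5 - 3/2*e6 - 141/200*e124 + 33/20*e134 + 6/5*e145 + 1/10*e146 + 9/20*e234 - 243/80*e245 - 11/4*e246 + 63/8*e345 + 13/2*e346 + 17/4*e456
(-9/2*e5) R2 = 18/5*e1 - 729/80*e2 + 189/8*e3 + 63/4*e4 + 1309/100*e5 + 51/4*e6 - 423/200*e125 + 99/20*e135 + 9/10*e145 + 3/10*e156 + 27/20*e235 + 279/40*e245 - 33/4*e256 - 63/4*e345 + 39/2*e356 + 9/2*e456
(-8/5*e6) R2 = 8/75*e1 - 44/15*e2 + 104/15*e3 + 8/5*e4 - 68/15*e5 + 5236/1125*e6 - 94/125*e126 + 44/25*e136 + 8/25*e146 - 32/25*e156 + 12/25*e236 + 62/25*e246 + 81/25*e256 - 28/5*e346 - 42/5*e356 - 28/5*e456
Summing the partial products and collecting blades:
Answer: 10547/2700*e1 - 62771/3600*e2 + 287/8*e3 + 2023/100*e4 + 203/200*e5 + 21073/1500*e6 + 6/5*e123 + 7/600*e124 - 56/25*e125 - 467/2250*e126 + 29/60*e134 + 16/5*e135 + 71/225*e136 + 14/15*e145 + 13/150*e146 - 8/225*e156 + 79/20*e234 + 33/5*e235 + 361/75*e236 + 119/16*e245 + 73/100*e246 - 2353/300*e256 - 63/8*e345 + 9/10*e346 + 111/10*e356 + 63/20*e456


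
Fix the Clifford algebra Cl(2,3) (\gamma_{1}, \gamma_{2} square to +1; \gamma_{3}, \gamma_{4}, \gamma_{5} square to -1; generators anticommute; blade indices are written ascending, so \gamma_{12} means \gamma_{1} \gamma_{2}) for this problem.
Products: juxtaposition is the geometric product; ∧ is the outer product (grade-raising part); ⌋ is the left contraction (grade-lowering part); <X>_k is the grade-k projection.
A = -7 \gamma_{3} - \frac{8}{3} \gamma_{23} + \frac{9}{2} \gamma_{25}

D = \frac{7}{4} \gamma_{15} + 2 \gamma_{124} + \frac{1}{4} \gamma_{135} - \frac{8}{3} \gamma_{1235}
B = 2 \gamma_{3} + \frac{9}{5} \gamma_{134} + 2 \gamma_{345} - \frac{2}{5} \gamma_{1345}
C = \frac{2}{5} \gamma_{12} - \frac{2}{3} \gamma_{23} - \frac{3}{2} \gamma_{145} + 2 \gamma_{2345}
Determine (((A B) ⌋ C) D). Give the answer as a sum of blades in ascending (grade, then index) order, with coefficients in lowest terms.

step 1: 14 + \frac{16}{3} \gamma_{2} - \frac{63}{5} \gamma_{14} + 14 \gamma_{45} + \frac{24}{5} \gamma_{124} + \frac{14}{5} \gamma_{145} - 9 \gamma_{234} - 9 \gamma_{235} + \frac{16}{3} \gamma_{245} + \frac{9}{5} \gamma_{1234} - \frac{16}{15} \gamma_{1245} + \frac{81}{10} \gamma_{12345}
step 2: \frac{21}{5} + \frac{283}{15} \gamma_{1} - \frac{128}{9} \gamma_{3} - 18 \gamma_{4} + \frac{369}{10} \gamma_{5} + \frac{28}{5} \gamma_{12} - \frac{112}{3} \gamma_{23} - 21 \gamma_{145} + \frac{32}{3} \gamma_{345} + 28 \gamma_{2345}
step 3: \frac{2583}{40} \gamma_{1} + \frac{511}{20} \gamma_{4} + \frac{1981}{60} \gamma_{5} + 36 \gamma_{12} - \frac{369}{40} \gamma_{13} + 72 \gamma_{14} + \frac{2067}{20} \gamma_{15} + \frac{566}{15} \gamma_{24} - \frac{259}{5} \gamma_{25} + \frac{21}{4} \gamma_{34} + \frac{393}{20} \gamma_{35} - \frac{492}{5} \gamma_{123} - \frac{587}{45} \gamma_{124} - \frac{772}{27} \gamma_{125} + \frac{280}{3} \gamma_{134} - \frac{5411}{180} \gamma_{135} + \frac{63}{2} \gamma_{145} - 56 \gamma_{234} - \frac{2327}{45} \gamma_{235} - \frac{697}{9} \gamma_{1234} - \frac{276}{5} \gamma_{1235} - \frac{369}{5} \gamma_{1245} - \frac{9}{2} \gamma_{1345} - 48 \gamma_{12345}
Answer: \frac{2583}{40} \gamma_{1} + \frac{511}{20} \gamma_{4} + \frac{1981}{60} \gamma_{5} + 36 \gamma_{12} - \frac{369}{40} \gamma_{13} + 72 \gamma_{14} + \frac{2067}{20} \gamma_{15} + \frac{566}{15} \gamma_{24} - \frac{259}{5} \gamma_{25} + \frac{21}{4} \gamma_{34} + \frac{393}{20} \gamma_{35} - \frac{492}{5} \gamma_{123} - \frac{587}{45} \gamma_{124} - \frac{772}{27} \gamma_{125} + \frac{280}{3} \gamma_{134} - \frac{5411}{180} \gamma_{135} + \frac{63}{2} \gamma_{145} - 56 \gamma_{234} - \frac{2327}{45} \gamma_{235} - \frac{697}{9} \gamma_{1234} - \frac{276}{5} \gamma_{1235} - \frac{369}{5} \gamma_{1245} - \frac{9}{2} \gamma_{1345} - 48 \gamma_{12345}


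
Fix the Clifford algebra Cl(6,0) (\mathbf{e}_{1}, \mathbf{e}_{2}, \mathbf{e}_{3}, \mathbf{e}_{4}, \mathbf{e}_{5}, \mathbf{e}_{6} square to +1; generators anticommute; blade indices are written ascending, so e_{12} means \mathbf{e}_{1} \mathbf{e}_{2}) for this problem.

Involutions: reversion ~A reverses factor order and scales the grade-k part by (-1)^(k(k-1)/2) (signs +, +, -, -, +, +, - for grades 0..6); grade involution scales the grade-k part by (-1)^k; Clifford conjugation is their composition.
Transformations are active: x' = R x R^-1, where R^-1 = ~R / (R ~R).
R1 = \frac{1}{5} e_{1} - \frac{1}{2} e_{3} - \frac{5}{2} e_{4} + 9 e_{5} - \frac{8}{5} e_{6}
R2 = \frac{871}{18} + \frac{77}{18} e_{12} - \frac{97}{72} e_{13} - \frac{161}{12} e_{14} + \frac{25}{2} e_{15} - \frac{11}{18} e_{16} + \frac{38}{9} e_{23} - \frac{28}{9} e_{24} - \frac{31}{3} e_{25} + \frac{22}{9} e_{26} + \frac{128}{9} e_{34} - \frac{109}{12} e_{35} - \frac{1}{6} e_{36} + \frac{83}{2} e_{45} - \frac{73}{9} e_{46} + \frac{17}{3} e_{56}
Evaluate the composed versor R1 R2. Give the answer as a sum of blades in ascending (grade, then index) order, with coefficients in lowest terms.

Distribute over the terms of R1 (each basis-blade product reordered to ascending indices, repeated generators contracted through their squares):
(\frac{1}{5} e_{1}) R2 = \frac{871}{90} e_{1} + \frac{77}{90} e_{2} - \frac{97}{360} e_{3} - \frac{161}{60} e_{4} + \frac{5}{2} e_{5} - \frac{11}{90} e_{6} + \frac{38}{45} e_{123} - \frac{28}{45} e_{124} - \frac{31}{15} e_{125} + \frac{22}{45} e_{126} + \frac{128}{45} e_{134} - \frac{109}{60} e_{135} - \frac{1}{30} e_{136} + \frac{83}{10} e_{145} - \frac{73}{45} e_{146} + \frac{17}{15} e_{156}
(-\frac{1}{2} e_{3}) R2 = -\frac{97}{144} e_{1} + \frac{19}{9} e_{2} - \frac{871}{36} e_{3} - \frac{64}{9} e_{4} + \frac{109}{24} e_{5} + \frac{1}{12} e_{6} - \frac{77}{36} e_{123} - \frac{161}{24} e_{134} + \frac{25}{4} e_{135} - \frac{11}{36} e_{136} - \frac{14}{9} e_{234} - \frac{31}{6} e_{235} + \frac{11}{9} e_{236} - \frac{83}{4} e_{345} + \frac{73}{18} e_{346} - \frac{17}{6} e_{356}
(-\frac{5}{2} e_{4}) R2 = -\frac{805}{24} e_{1} - \frac{70}{9} e_{2} + \frac{320}{9} e_{3} - \frac{4355}{36} e_{4} - \frac{415}{4} e_{5} + \frac{365}{18} e_{6} - \frac{385}{36} e_{124} + \frac{485}{144} e_{134} + \frac{125}{4} e_{145} - \frac{55}{36} e_{146} - \frac{95}{9} e_{234} - \frac{155}{6} e_{245} + \frac{55}{9} e_{246} - \frac{545}{24} e_{345} - \frac{5}{12} e_{346} - \frac{85}{6} e_{456}
(9 e_{5}) R2 = -\frac{225}{2} e_{1} + 93 e_{2} + \frac{327}{4} e_{3} - \frac{747}{2} e_{4} + \frac{871}{2} e_{5} + 51 e_{6} + \frac{77}{2} e_{125} - \frac{97}{8} e_{135} - \frac{483}{4} e_{145} + \frac{11}{2} e_{156} + 38 e_{235} - 28 e_{245} - 22 e_{256} + 128 e_{345} + \frac{3}{2} e_{356} + 73 e_{456}
(-\frac{8}{5} e_{6}) R2 = -\frac{44}{45} e_{1} + \frac{176}{45} e_{2} - \frac{4}{15} e_{3} - \frac{584}{45} e_{4} + \frac{136}{15} e_{5} - \frac{3484}{45} e_{6} - \frac{308}{45} e_{126} + \frac{97}{45} e_{136} + \frac{322}{15} e_{146} - 20 e_{156} - \frac{304}{45} e_{236} + \frac{224}{45} e_{246} + \frac{248}{15} e_{256} - \frac{1024}{45} e_{346} + \frac{218}{15} e_{356} - \frac{332}{5} e_{456}
Summing the partial products and collecting blades:
Answer: -\frac{99371}{720} e_{1} + \frac{921}{10} e_{2} + \frac{3703}{40} e_{3} - \frac{23276}{45} e_{4} + \frac{41743}{120} e_{5} - \frac{371}{60} e_{6} - \frac{233}{180} e_{123} - \frac{679}{60} e_{124} + \frac{1093}{30} e_{125} - \frac{286}{45} e_{126} - \frac{119}{240} e_{134} - \frac{923}{120} e_{135} + \frac{109}{60} e_{136} - \frac{406}{5} e_{145} + \frac{1099}{60} e_{146} - \frac{401}{30} e_{156} - \frac{109}{9} e_{234} + \frac{197}{6} e_{235} - \frac{83}{15} e_{236} - \frac{323}{6} e_{245} + \frac{499}{45} e_{246} - \frac{82}{15} e_{256} + \frac{2029}{24} e_{345} - \frac{1147}{60} e_{346} + \frac{66}{5} e_{356} - \frac{227}{30} e_{456}


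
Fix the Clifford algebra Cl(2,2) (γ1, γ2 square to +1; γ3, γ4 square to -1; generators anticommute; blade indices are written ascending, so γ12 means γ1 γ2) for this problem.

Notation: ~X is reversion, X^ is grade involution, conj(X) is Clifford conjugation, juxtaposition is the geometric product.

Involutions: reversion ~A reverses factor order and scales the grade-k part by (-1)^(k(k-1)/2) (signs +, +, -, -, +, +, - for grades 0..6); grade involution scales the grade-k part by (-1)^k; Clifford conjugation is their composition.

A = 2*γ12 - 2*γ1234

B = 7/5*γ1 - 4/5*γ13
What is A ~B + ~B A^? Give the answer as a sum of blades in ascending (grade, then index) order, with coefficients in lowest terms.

first term: -14/5*γ2 - 8/5*γ23 + 8/5*γ24 + 14/5*γ234
second term: 14/5*γ2 + 8/5*γ23 + 8/5*γ24 - 14/5*γ234
Answer: 16/5*γ24


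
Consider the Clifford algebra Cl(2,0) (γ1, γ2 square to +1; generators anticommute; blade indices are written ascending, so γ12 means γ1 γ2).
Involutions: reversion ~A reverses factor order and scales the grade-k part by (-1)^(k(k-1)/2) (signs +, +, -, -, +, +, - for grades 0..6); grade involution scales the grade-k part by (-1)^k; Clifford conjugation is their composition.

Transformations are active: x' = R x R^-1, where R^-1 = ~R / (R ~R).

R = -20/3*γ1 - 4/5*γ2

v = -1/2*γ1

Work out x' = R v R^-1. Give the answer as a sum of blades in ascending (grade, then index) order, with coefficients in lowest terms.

~R = -20/3*γ1 - 4/5*γ2, and R ~R = 10144/225, so R^-1 = ~R / (10144/225).
R v = 10/3 - 2/5*γ12
Answer: -154/317*γ1 - 75/634*γ2


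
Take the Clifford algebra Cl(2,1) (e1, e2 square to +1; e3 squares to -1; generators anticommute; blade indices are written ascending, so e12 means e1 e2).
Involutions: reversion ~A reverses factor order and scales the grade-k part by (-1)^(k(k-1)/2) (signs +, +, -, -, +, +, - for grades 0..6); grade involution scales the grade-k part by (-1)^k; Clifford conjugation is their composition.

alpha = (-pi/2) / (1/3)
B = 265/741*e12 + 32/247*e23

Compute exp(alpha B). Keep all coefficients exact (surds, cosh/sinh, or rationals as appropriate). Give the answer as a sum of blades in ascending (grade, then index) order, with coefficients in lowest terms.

B^2 term by term: the squares give (265/741)^2*(e12)^2 + (32/247)^2*(e23)^2 = 70225/549081*(-1) + 1024/61009*(+1) = -1/9 (each basis 2-blade squares to minus the product of its generators' squares); cross terms between blades sharing an index anticommute and cancel. So B^2 = -1/9.
B^2 = -1/9 — B^2 < 0, so the exponential closes trigonometrically: l = 1/3, alpha*l = -pi/2, so exp(alpha B) = cos(-pi/2) + (sin(-pi/2)/(1/3))*B = 0 + (-3)*B.
Answer: -265/247*e12 - 96/247*e23


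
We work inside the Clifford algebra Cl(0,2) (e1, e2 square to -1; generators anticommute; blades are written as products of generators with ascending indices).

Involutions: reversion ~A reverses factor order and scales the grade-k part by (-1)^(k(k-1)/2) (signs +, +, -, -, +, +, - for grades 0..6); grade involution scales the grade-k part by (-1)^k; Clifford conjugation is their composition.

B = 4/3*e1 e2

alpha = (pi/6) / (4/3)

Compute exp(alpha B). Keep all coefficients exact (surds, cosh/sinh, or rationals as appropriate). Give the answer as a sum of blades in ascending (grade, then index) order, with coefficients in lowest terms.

B^2 = (4/3)^2*(e1 e2)^2 = 16/9*(-1) = -16/9 (a basis 2-blade squares to minus the product of its generators' squares).
B^2 = -16/9 — the negative square puts this in the circular regime; l = 4/3, alpha*l = pi/6, so exp(alpha B) = cos(pi/6) + (sin(pi/6)/(4/3))*B = sqrt(3)/2 + (3/8)*B.
Answer: sqrt(3)/2 + 1/2*e1 e2


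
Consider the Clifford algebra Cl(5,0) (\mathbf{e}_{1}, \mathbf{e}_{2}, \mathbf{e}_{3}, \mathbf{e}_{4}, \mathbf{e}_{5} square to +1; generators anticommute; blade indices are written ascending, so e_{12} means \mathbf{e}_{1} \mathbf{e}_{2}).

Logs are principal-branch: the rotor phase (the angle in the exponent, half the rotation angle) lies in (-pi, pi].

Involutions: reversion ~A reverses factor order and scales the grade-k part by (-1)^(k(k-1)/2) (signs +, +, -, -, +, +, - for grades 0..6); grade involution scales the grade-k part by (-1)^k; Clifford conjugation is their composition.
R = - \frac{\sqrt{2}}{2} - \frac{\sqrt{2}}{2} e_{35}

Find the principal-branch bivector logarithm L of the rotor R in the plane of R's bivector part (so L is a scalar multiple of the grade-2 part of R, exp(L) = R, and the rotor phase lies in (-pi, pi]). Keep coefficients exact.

The scalar part of R is - \frac{\sqrt{2}}{2}, and that scalar determines the rotor phase on the principal branch; recovering the unit plane as bivector-part over sine of the phase gives L = phase * plane.
Concretely: cos(phase) = - \frac{\sqrt{2}}{2} gives phase = ±\frac{3 \pi}{4}, and since phase/sin(phase) is even the sign is immaterial: L = (phase/sin(phase)) * <R>_2 = (\frac{3 \sqrt{2} \pi}{4}) * <R>_2.
Answer: - \frac{3 \pi}{4} e_{35}


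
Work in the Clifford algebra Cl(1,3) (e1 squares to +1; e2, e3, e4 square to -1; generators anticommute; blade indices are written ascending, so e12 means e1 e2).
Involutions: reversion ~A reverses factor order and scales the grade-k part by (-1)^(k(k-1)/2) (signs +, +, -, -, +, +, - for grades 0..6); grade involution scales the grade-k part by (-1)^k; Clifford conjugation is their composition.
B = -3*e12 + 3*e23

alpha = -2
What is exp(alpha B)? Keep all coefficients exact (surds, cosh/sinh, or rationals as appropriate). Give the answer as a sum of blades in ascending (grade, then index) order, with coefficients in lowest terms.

B^2 term by term: the squares give (-3)^2*(e12)^2 + (3)^2*(e23)^2 = 9*(+1) + 9*(-1) = 0 (each basis 2-blade squares to minus the product of its generators' squares); cross terms between blades sharing an index anticommute and cancel. So B^2 = 0.
B^2 = 0, so the series closes: exp(alpha B) = 1 + alpha B (parabolic case).
Answer: 1 + 6*e12 - 6*e23


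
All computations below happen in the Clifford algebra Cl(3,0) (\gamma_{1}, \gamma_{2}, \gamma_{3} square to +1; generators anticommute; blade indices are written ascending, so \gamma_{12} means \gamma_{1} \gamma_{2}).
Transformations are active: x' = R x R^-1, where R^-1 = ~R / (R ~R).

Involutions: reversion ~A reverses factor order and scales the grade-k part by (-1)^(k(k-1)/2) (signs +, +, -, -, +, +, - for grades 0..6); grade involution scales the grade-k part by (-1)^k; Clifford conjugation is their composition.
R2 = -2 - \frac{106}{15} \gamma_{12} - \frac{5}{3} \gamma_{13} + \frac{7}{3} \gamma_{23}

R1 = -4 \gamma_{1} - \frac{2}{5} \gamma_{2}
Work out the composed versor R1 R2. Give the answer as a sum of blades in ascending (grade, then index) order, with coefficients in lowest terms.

Distribute over the terms of R1 (each basis-blade product reordered to ascending indices, repeated generators contracted through their squares):
(-4 \gamma_{1}) R2 = 8 \gamma_{1} + \frac{424}{15} \gamma_{2} + \frac{20}{3} \gamma_{3} - \frac{28}{3} \gamma_{123}
(-\frac{2}{5} \gamma_{2}) R2 = -\frac{212}{75} \gamma_{1} + \frac{4}{5} \gamma_{2} - \frac{14}{15} \gamma_{3} - \frac{2}{3} \gamma_{123}
Summing the partial products and collecting blades:
Answer: \frac{388}{75} \gamma_{1} + \frac{436}{15} \gamma_{2} + \frac{86}{15} \gamma_{3} - 10 \gamma_{123}


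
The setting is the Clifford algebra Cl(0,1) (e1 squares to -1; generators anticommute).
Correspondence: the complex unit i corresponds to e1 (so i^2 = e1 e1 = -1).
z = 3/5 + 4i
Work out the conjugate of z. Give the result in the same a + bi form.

In blades: z = 3/5 + 4*e1.
Conjugation here is Clifford conjugation: the scalar is fixed and the grade-1 and grade-2 blades all flip sign, giving 3/5 - 4*e1; translating back:
Answer: 3/5 - 4i


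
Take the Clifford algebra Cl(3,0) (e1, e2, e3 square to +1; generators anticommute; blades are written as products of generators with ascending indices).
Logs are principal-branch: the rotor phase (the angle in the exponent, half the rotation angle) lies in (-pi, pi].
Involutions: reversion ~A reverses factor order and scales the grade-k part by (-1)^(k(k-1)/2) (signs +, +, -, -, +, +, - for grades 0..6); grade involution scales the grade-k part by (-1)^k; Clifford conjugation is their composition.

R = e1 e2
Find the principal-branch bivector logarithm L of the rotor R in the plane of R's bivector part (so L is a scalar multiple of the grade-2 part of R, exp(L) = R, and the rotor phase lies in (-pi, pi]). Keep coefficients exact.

The scalar part of R is 0, so the principal-branch rotor phase is pinned; divide the bivector part by its sine to get the unit plane — L is the phase times that plane.
Concretely: cos(phase) = 0 gives phase = ±pi/2, and since phase/sin(phase) is even the sign is immaterial: L = (phase/sin(phase)) * <R>_2 = (pi/2) * <R>_2.
Answer: pi/2*e1 e2


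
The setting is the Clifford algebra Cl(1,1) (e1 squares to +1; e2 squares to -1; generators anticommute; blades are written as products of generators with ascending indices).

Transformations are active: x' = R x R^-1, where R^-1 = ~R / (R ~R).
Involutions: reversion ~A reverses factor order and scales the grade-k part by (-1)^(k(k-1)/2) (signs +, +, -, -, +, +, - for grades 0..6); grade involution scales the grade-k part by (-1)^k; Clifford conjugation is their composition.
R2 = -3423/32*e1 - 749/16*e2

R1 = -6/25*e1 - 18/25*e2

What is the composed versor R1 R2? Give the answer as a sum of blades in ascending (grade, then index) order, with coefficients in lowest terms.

Distribute over the terms of R1 (each basis-blade product reordered to ascending indices, repeated generators contracted through their squares):
(-6/25*e1) R2 = 10269/400 + 2247/200*e1 e2
(-18/25*e2) R2 = -6741/200 - 30807/400*e1 e2
Summing the partial products and collecting blades:
Answer: -3213/400 - 26313/400*e1 e2


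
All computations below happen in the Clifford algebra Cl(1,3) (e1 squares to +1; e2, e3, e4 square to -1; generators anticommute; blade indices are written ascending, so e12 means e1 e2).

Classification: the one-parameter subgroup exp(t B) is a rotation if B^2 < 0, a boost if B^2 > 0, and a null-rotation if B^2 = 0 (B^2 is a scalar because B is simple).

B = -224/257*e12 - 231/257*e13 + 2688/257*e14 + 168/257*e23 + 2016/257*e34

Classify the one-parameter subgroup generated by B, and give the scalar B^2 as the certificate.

B^2 term by term: the squares give (-224/257)^2*(e12)^2 + (-231/257)^2*(e13)^2 + (2688/257)^2*(e14)^2 + (168/257)^2*(e23)^2 + (2016/257)^2*(e34)^2 = 50176/66049*(+1) + 53361/66049*(+1) + 7225344/66049*(+1) + 28224/66049*(-1) + 4064256/66049*(-1) = 49 (each basis 2-blade squares to minus the product of its generators' squares); cross terms between blades sharing an index anticommute and cancel; the commuting (index-disjoint) pairs give grade-4 terms 2*c*c'*(blade product), which cancel blade by blade — e1234: -903168/66049 + 903168/66049 = 0 — confirming B is simple. So B^2 = 49.
Answer: boost, certificate B^2 = 49. Why this suffices: the scalar 49 survives any versor conjugation, so its sign alone determines the class however B is presented.


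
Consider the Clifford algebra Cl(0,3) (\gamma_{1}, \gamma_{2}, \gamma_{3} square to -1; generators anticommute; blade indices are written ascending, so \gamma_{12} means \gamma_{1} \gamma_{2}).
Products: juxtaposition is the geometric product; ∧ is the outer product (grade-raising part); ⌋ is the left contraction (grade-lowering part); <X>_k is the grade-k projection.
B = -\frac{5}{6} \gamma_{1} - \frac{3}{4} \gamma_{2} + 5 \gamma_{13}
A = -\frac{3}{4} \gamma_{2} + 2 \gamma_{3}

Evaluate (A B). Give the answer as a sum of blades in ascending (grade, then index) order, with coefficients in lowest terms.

step 1: -\frac{9}{16} + 10 \gamma_{1} - \frac{5}{8} \gamma_{12} + \frac{5}{3} \gamma_{13} + \frac{3}{2} \gamma_{23} + \frac{15}{4} \gamma_{123}
Answer: -\frac{9}{16} + 10 \gamma_{1} - \frac{5}{8} \gamma_{12} + \frac{5}{3} \gamma_{13} + \frac{3}{2} \gamma_{23} + \frac{15}{4} \gamma_{123}


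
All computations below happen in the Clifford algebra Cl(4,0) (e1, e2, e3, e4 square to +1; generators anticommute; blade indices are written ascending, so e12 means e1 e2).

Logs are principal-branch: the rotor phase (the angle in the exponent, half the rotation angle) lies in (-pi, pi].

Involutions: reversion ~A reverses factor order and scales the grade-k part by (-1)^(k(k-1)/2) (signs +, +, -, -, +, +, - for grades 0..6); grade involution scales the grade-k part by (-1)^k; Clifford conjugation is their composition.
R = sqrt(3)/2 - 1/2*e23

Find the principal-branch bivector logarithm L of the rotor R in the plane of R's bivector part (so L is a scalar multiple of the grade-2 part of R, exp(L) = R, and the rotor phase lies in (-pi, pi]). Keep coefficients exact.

The scalar part of R is sqrt(3)/2, so the principal-branch rotor phase is pinned; divide the bivector part by its sine to get the unit plane — L is the phase times that plane.
Concretely: cos(phase) = sqrt(3)/2 gives phase = ±pi/6, and since phase/sin(phase) is even the sign is immaterial: L = (phase/sin(phase)) * <R>_2 = (pi/3) * <R>_2.
Answer: -pi/6*e23


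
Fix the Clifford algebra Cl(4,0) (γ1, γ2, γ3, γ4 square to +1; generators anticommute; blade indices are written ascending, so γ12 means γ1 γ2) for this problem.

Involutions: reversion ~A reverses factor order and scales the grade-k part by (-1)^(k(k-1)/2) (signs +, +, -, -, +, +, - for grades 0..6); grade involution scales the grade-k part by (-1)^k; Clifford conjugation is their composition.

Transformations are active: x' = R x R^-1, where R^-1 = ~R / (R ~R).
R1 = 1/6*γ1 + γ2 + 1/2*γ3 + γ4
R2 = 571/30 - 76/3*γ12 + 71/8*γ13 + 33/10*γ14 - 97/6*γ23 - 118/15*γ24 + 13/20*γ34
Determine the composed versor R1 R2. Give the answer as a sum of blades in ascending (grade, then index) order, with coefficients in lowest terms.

Distribute over the terms of R1 (each basis-blade product reordered to ascending indices, repeated generators contracted through their squares):
(1/6*γ1) R2 = 571/180*γ1 - 38/9*γ2 + 71/48*γ3 + 11/20*γ4 - 97/36*γ123 - 59/45*γ124 + 13/120*γ134
(γ2) R2 = 76/3*γ1 + 571/30*γ2 - 97/6*γ3 - 118/15*γ4 - 71/8*γ123 - 33/10*γ124 + 13/20*γ234
(1/2*γ3) R2 = -71/16*γ1 + 97/12*γ2 + 571/60*γ3 + 13/40*γ4 - 38/3*γ123 - 33/20*γ134 + 59/15*γ234
(γ4) R2 = -33/10*γ1 + 118/15*γ2 - 13/20*γ3 + 571/30*γ4 - 76/3*γ124 + 71/8*γ134 - 97/6*γ234
Summing the partial products and collecting blades:
Answer: 14953/720*γ1 + 5537/180*γ2 - 1397/240*γ3 + 289/24*γ4 - 1745/72*γ123 - 539/18*γ124 + 22/3*γ134 - 139/12*γ234


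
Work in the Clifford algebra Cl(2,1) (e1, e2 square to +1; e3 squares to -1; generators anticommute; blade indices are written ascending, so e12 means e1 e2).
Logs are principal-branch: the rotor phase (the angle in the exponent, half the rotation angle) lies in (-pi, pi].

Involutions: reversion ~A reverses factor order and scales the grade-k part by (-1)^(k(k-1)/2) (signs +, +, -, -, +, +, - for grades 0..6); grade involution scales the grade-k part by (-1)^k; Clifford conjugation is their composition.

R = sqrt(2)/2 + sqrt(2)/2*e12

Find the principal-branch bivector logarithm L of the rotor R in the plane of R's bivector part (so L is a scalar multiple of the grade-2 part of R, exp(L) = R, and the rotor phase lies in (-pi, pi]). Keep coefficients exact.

The scalar part of R is sqrt(2)/2, and that scalar determines the rotor phase on the principal branch; recovering the unit plane as bivector-part over sine of the phase gives L = phase * plane.
Concretely: cos(phase) = sqrt(2)/2 gives phase = ±pi/4, and since phase/sin(phase) is even the sign is immaterial: L = (phase/sin(phase)) * <R>_2 = (sqrt(2)*pi/4) * <R>_2.
Answer: pi/4*e12


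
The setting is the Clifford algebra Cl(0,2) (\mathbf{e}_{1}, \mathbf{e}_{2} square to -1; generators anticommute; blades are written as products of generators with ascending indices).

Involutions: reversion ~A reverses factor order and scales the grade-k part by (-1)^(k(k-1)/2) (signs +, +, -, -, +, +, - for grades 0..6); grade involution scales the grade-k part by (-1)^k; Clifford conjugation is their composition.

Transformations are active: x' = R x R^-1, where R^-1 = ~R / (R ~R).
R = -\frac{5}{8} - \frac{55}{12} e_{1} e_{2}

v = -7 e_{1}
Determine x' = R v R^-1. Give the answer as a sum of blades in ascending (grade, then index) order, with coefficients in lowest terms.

~R = -\frac{5}{8} + \frac{55}{12} e_{1} e_{2}, and R ~R = \frac{12325}{576}, so R^-1 = ~R / (\frac{12325}{576}).
R v = \frac{35}{8} e_{1} + \frac{385}{12} e_{2}
Answer: \frac{3325}{493} e_{1} - \frac{924}{493} e_{2}
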